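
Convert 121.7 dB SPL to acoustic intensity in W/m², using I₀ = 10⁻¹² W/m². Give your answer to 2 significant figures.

I = I₀·10^(L/10) = 10⁻¹² × 10^(121.7/10) = 10^(0.170).

1.5 W/m²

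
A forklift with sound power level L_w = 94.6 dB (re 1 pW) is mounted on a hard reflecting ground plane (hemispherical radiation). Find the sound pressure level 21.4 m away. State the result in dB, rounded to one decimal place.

Free-field hemispherical radiation: L_p = L_w − 10·log₁₀(2π·r²), r = 21.4 m.
2π·r² = 2877 m², 10·log₁₀ of that is 34.590 dB.
L_p = 94.6 − 34.590 = 60.01 dB.

60.0 dB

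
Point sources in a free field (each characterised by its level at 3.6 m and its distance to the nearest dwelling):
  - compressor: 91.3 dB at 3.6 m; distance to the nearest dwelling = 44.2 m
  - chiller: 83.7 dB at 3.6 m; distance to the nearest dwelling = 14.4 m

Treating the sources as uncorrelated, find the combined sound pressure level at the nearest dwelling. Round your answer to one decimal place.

73.7 dB

Propagate each source to the receiver with L = L_ref − 20·log₁₀(r/r_ref), then add intensities.
compressor: 91.3 − 20·log₁₀(44.2/3.6) = 91.3 − 21.78 = 69.52 dB.
chiller: 83.7 − 20·log₁₀(14.4/3.6) = 83.7 − 12.04 = 71.66 dB.
Σ 10^(L/10) = 2.360e+07 → L_total = 10·log₁₀(2.360e+07) = 73.73 dB.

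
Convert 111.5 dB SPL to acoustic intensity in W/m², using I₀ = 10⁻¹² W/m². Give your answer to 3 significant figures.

0.141 W/m²

I/I₀ = 10^(111.5/10) = 1.413e+11, so I = 1.413e+11 × 10⁻¹² W/m².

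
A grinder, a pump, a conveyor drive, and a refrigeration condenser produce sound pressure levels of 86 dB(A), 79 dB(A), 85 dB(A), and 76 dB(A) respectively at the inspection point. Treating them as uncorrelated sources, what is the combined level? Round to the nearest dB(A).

Incoherent sources combine by intensity addition: L_total = 10·log₁₀(Σ 10^(L_i/10)).
Σ 10^(L/10) = 10^(86/10) + 10^(79/10) + 10^(85/10) + 10^(76/10) = 8.336e+08.
L_total = 10·log₁₀(8.336e+08) = 89.21 dB(A).

89 dB(A)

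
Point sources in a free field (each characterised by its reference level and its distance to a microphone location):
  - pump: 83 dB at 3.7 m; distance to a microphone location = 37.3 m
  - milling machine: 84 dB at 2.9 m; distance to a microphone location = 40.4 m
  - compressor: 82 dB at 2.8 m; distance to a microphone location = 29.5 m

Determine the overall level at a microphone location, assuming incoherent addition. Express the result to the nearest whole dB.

67 dB

Propagate each source to the receiver with L = L_ref − 20·log₁₀(r/r_ref), then add intensities.
pump: 83 − 20·log₁₀(37.3/3.7) = 83 − 20.07 = 62.93 dB.
milling machine: 84 − 20·log₁₀(40.4/2.9) = 84 − 22.88 = 61.12 dB.
compressor: 82 − 20·log₁₀(29.5/2.8) = 82 − 20.45 = 61.55 dB.
Σ 10^(L/10) = 4.685e+06 → L_total = 10·log₁₀(4.685e+06) = 66.71 dB.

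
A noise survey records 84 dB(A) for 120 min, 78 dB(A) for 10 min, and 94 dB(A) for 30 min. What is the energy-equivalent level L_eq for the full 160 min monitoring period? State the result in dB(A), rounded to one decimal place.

88.2 dB(A)

Weight each interval's intensity by its duration and average over T = 160 min:
Σ tᵢ·10^(Lᵢ/10) = 120·10^(84/10) + 10·10^(78/10) + 30·10^(94/10) = 1.061e+11.
L_eq = 10·log₁₀(1.061e+11/160) = 88.22 dB(A).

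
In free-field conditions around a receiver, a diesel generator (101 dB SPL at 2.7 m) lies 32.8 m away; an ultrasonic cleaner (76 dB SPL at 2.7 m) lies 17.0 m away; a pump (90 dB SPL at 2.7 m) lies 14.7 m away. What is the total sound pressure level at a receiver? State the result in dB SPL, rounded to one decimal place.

80.8 dB SPL

First find each source's level at the receiver (point-source: −20·log₁₀(r/r_ref)), then combine on an intensity basis.
diesel generator: 101 − 20·log₁₀(32.8/2.7) = 101 − 21.69 = 79.31 dB SPL.
ultrasonic cleaner: 76 − 20·log₁₀(17.0/2.7) = 76 − 15.98 = 60.02 dB SPL.
pump: 90 − 20·log₁₀(14.7/2.7) = 90 − 14.72 = 75.28 dB SPL.
Σ 10^(L/10) = 1.200e+08 → L_total = 10·log₁₀(1.200e+08) = 80.79 dB SPL.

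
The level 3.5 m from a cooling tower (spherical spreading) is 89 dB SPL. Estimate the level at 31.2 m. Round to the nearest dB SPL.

70 dB SPL

Spherical spreading from a point source gives a 20·log₁₀(r₂/r₁) drop.
L₂ = 89 − 20·log₁₀(31.2/3.5) = 89 − 19.002 = 70.00 dB SPL.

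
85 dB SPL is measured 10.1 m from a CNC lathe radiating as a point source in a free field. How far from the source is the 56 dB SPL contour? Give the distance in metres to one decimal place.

284.7 m

For a point source L₁ − L₂ = 20·log₁₀(r₂/r₁), so r₂ = r₁·10^((L₁−L₂)/20).
r₂ = 10.1·10^((85−56)/20) = 10.1·10^(29.0/20) = 284.66 m.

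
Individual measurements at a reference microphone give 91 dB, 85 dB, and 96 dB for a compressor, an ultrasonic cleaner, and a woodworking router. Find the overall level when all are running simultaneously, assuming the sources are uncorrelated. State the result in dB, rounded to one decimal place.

97.4 dB

For uncorrelated sources the intensities add, so convert each level to linear form, sum, and take 10·log₁₀ of the total.
Σ 10^(L/10) = 10^(91/10) + 10^(85/10) + 10^(96/10) = 5.556e+09.
L_total = 10·log₁₀(5.556e+09) = 97.45 dB.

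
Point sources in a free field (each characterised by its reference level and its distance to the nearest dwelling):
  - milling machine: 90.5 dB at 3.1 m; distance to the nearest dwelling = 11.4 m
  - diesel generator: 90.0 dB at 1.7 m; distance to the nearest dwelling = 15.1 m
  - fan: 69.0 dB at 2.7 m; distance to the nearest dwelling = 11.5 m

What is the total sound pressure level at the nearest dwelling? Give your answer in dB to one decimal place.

Propagate each source to the receiver with L = L_ref − 20·log₁₀(r/r_ref), then add intensities.
milling machine: 90.5 − 20·log₁₀(11.4/3.1) = 90.5 − 11.31 = 79.19 dB.
diesel generator: 90.0 − 20·log₁₀(15.1/1.7) = 90.0 − 18.97 = 71.03 dB.
fan: 69.0 − 20·log₁₀(11.5/2.7) = 69.0 − 12.59 = 56.41 dB.
Σ 10^(L/10) = 9.608e+07 → L_total = 10·log₁₀(9.608e+07) = 79.83 dB.

79.8 dB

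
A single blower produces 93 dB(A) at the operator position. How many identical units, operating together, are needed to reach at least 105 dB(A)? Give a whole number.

Need L₁ + 10·log₁₀ N ≥ 105, i.e. log₁₀ N ≥ 1.20.
N ≥ 10^(12.0/10) = 15.849, so N = 16.

16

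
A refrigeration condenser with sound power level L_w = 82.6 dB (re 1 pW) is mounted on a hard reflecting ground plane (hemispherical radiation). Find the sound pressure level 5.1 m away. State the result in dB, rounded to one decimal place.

L_p = L_w − 10·log₁₀(2π·r²) with r = 5.1 m.
2π·r² = 163.4 m², 10·log₁₀ of that is 22.133 dB.
L_p = 82.6 − 22.133 = 60.47 dB.

60.5 dB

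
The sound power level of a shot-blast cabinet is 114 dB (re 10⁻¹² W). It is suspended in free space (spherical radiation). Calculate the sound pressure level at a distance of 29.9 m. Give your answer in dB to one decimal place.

73.5 dB

Free-field spherical radiation: L_p = L_w − 10·log₁₀(4π·r²), r = 29.9 m.
4π·r² = 1.123e+04 m², 10·log₁₀ of that is 40.506 dB.
L_p = 114 − 40.506 = 73.49 dB.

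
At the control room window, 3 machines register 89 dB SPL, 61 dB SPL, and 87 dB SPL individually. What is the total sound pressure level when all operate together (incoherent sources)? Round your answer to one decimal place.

91.1 dB SPL

For uncorrelated sources the intensities add, so convert each level to linear form, sum, and take 10·log₁₀ of the total.
Σ 10^(L/10) = 10^(89/10) + 10^(61/10) + 10^(87/10) = 1.297e+09.
L_total = 10·log₁₀(1.297e+09) = 91.13 dB SPL.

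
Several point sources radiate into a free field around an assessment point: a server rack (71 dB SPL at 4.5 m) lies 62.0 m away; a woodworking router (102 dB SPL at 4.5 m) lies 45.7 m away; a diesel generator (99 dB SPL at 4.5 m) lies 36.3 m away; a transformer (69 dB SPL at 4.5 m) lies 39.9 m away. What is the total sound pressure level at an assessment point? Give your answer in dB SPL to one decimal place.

Propagate each source to the receiver with L = L_ref − 20·log₁₀(r/r_ref), then add intensities.
server rack: 71 − 20·log₁₀(62.0/4.5) = 71 − 22.78 = 48.22 dB SPL.
woodworking router: 102 − 20·log₁₀(45.7/4.5) = 102 − 20.13 = 81.87 dB SPL.
diesel generator: 99 − 20·log₁₀(36.3/4.5) = 99 − 18.13 = 80.87 dB SPL.
transformer: 69 − 20·log₁₀(39.9/4.5) = 69 − 18.96 = 50.04 dB SPL.
Σ 10^(L/10) = 2.759e+08 → L_total = 10·log₁₀(2.759e+08) = 84.41 dB SPL.

84.4 dB SPL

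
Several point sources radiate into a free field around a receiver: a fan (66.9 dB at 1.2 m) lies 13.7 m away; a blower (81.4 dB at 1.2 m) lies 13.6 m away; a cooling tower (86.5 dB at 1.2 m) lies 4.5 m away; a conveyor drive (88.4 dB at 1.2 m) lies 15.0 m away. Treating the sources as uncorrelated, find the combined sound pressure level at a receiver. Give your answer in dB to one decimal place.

First find each source's level at the receiver (point-source: −20·log₁₀(r/r_ref)), then combine on an intensity basis.
fan: 66.9 − 20·log₁₀(13.7/1.2) = 66.9 − 21.15 = 45.75 dB.
blower: 81.4 − 20·log₁₀(13.6/1.2) = 81.4 − 21.09 = 60.31 dB.
cooling tower: 86.5 − 20·log₁₀(4.5/1.2) = 86.5 − 11.48 = 75.02 dB.
conveyor drive: 88.4 − 20·log₁₀(15.0/1.2) = 88.4 − 21.94 = 66.46 dB.
Σ 10^(L/10) = 3.730e+07 → L_total = 10·log₁₀(3.730e+07) = 75.72 dB.

75.7 dB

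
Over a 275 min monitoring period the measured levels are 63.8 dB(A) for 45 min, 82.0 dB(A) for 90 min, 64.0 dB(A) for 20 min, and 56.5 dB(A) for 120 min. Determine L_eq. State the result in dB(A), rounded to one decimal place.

L_eq = 10·log₁₀[(1/T)·Σ tᵢ·10^(Lᵢ/10)] with T = 275 min.
Σ tᵢ·10^(Lᵢ/10) = 45·10^(63.8/10) + 90·10^(82.0/10) + 20·10^(64.0/10) + 120·10^(56.5/10) = 1.448e+10.
L_eq = 10·log₁₀(1.448e+10/275) = 77.21 dB(A).

77.2 dB(A)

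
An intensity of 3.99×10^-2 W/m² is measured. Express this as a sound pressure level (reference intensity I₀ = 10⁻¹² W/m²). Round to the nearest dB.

106 dB

L = 10·log₁₀(I/I₀) = 10·log₁₀(3.99×10^-2/10⁻¹²) = 10·log₁₀(3.99×10^10).
L = 10·(0.6010 + 10) = 106.01 dB.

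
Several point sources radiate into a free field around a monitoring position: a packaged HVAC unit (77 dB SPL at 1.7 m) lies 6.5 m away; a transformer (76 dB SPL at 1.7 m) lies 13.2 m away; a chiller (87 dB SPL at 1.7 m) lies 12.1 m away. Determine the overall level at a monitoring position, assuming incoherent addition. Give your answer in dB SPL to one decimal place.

71.5 dB SPL

First find each source's level at the receiver (point-source: −20·log₁₀(r/r_ref)), then combine on an intensity basis.
packaged HVAC unit: 77 − 20·log₁₀(6.5/1.7) = 77 − 11.65 = 65.35 dB SPL.
transformer: 76 − 20·log₁₀(13.2/1.7) = 76 − 17.80 = 58.20 dB SPL.
chiller: 87 − 20·log₁₀(12.1/1.7) = 87 − 17.05 = 69.95 dB SPL.
Σ 10^(L/10) = 1.398e+07 → L_total = 10·log₁₀(1.398e+07) = 71.46 dB SPL.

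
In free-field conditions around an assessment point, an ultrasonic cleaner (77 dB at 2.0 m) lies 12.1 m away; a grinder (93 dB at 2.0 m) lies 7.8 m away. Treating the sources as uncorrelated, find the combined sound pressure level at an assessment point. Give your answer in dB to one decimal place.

81.2 dB

Propagate each source to the receiver with L = L_ref − 20·log₁₀(r/r_ref), then add intensities.
ultrasonic cleaner: 77 − 20·log₁₀(12.1/2.0) = 77 − 15.64 = 61.36 dB.
grinder: 93 − 20·log₁₀(7.8/2.0) = 93 − 11.82 = 81.18 dB.
Σ 10^(L/10) = 1.326e+08 → L_total = 10·log₁₀(1.326e+08) = 81.22 dB.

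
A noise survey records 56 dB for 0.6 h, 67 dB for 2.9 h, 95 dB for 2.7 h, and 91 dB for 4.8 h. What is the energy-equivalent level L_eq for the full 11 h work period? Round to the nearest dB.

Weight each interval's intensity by its duration and average over T = 11 h:
Σ tᵢ·10^(Lᵢ/10) = 0.6·10^(56/10) + 2.9·10^(67/10) + 2.7·10^(95/10) + 4.8·10^(91/10) = 1.460e+10.
L_eq = 10·log₁₀(1.460e+10/11) = 91.23 dB.

91 dB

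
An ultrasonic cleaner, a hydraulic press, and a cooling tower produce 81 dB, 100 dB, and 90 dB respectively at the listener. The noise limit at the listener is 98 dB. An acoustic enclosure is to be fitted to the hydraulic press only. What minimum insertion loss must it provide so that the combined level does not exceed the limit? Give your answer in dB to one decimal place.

2.9 dB

The untreated sources together contribute 10^(81/10) + 10^(90/10) = 1.126e+09, i.e. 90.51 dB.
The limit corresponds to 10^(98/10) = 6.310e+09; subtracting the fixed part leaves 5.184e+09 for the hydraulic press, i.e. 97.15 dB.
So the hydraulic press must be reduced from 100 to 97.15 dB: IL = 2.85 dB.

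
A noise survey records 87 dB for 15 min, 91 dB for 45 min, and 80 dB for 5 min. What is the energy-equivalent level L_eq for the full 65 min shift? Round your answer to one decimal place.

L_eq = 10·log₁₀[(1/T)·Σ tᵢ·10^(Lᵢ/10)] with T = 65 min.
Σ tᵢ·10^(Lᵢ/10) = 15·10^(87/10) + 45·10^(91/10) + 5·10^(80/10) = 6.467e+10.
L_eq = 10·log₁₀(6.467e+10/65) = 89.98 dB.

90.0 dB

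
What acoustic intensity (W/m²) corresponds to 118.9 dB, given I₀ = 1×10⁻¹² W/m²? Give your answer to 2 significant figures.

0.78 W/m²

I/I₀ = 10^(118.9/10) = 7.762e+11, so I = 7.762e+11 × 10⁻¹² W/m².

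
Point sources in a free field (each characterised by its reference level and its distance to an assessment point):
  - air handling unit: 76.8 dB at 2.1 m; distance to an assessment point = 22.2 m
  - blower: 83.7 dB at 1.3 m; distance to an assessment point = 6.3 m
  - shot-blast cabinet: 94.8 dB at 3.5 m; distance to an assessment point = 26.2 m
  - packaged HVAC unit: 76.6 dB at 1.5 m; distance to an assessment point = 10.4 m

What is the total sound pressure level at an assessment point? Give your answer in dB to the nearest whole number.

Propagate each source to the receiver with L = L_ref − 20·log₁₀(r/r_ref), then add intensities.
air handling unit: 76.8 − 20·log₁₀(22.2/2.1) = 76.8 − 20.48 = 56.32 dB.
blower: 83.7 − 20·log₁₀(6.3/1.3) = 83.7 − 13.71 = 69.99 dB.
shot-blast cabinet: 94.8 − 20·log₁₀(26.2/3.5) = 94.8 − 17.48 = 77.32 dB.
packaged HVAC unit: 76.6 − 20·log₁₀(10.4/1.5) = 76.6 − 16.82 = 59.78 dB.
Σ 10^(L/10) = 6.525e+07 → L_total = 10·log₁₀(6.525e+07) = 78.15 dB.

78 dB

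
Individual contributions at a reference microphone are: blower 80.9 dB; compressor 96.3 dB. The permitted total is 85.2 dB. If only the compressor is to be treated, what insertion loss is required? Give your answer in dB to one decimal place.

The untreated sources together contribute 10^(80.9/10) = 1.230e+08, i.e. 80.90 dB.
The limit corresponds to 10^(85.2/10) = 3.311e+08; subtracting the fixed part leaves 2.081e+08 for the compressor, i.e. 83.18 dB.
Required insertion loss = 96.3 − 83.18 = 13.12 dB.

13.1 dB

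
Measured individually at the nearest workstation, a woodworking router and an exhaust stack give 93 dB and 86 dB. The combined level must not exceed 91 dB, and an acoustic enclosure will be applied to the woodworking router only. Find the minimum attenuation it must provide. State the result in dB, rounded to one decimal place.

3.7 dB

The untreated sources together contribute 10^(86/10) = 3.981e+08, i.e. 86.00 dB.
The limit corresponds to 10^(91/10) = 1.259e+09; subtracting the fixed part leaves 8.608e+08 for the woodworking router, i.e. 89.35 dB.
Required insertion loss = 93 − 89.35 = 3.65 dB.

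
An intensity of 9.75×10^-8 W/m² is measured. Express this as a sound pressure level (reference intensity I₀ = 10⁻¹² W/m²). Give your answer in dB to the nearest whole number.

I/I₀ = 9.75×10^-8/10⁻¹² = 9.75×10^4, and L = 10·log₁₀(I/I₀).
L = 10·(0.9890 + 4) = 49.89 dB.

50 dB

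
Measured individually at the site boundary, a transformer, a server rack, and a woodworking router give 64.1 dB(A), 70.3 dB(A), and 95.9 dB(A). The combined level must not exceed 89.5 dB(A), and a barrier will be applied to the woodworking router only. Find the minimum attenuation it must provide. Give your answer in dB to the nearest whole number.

6 dB

Fixed contribution from the other sources: Σ 10^(L/10) = 10^(64.1/10) + 10^(70.3/10) = 1.329e+07 (71.23 dB(A)).
The limit corresponds to 10^(89.5/10) = 8.913e+08; subtracting the fixed part leaves 8.780e+08 for the woodworking router, i.e. 89.43 dB(A).
So the woodworking router must be reduced from 95.9 to 89.43 dB(A): IL = 6.47 dB.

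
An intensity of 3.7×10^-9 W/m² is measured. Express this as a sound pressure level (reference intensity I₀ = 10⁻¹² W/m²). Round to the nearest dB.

I/I₀ = 3.7×10^-9/10⁻¹² = 3.7×10^3, and L = 10·log₁₀(I/I₀).
L = 10·(0.5682 + 3) = 35.68 dB.

36 dB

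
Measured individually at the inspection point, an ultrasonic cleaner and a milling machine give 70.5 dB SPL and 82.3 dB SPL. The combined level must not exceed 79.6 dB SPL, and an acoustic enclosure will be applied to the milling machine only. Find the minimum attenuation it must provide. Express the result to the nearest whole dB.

Everything except the milling machine sums to 10^(70.5/10) = 1.122e+07 in linear terms, 70.50 dB SPL.
To meet 79.6 dB SPL overall, the treated milling machine may contribute at most 10^(79.6/10) − 1.122e+07 = 7.998e+07, i.e. 79.03 dB SPL.
Required insertion loss = 82.3 − 79.03 = 3.27 dB.

3 dB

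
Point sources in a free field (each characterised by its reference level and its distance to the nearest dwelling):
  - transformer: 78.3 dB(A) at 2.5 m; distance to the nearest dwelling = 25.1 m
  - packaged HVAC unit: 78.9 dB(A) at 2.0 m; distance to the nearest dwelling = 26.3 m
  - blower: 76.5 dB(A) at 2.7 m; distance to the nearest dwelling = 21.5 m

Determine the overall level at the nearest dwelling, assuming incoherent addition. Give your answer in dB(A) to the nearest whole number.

63 dB(A)

Apply inverse-square spreading to bring every level to the receiver, then sum 10^(L/10).
transformer: 78.3 − 20·log₁₀(25.1/2.5) = 78.3 − 20.03 = 58.27 dB(A).
packaged HVAC unit: 78.9 − 20·log₁₀(26.3/2.0) = 78.9 − 22.38 = 56.52 dB(A).
blower: 76.5 − 20·log₁₀(21.5/2.7) = 76.5 − 18.02 = 58.48 dB(A).
Σ 10^(L/10) = 1.824e+06 → L_total = 10·log₁₀(1.824e+06) = 62.61 dB(A).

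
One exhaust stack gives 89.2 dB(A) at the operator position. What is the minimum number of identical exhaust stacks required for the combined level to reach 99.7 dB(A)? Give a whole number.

N identical sources give L₁ + 10·log₁₀ N, so require 10·log₁₀ N ≥ 99.7 − 89.2 = 10.5 dB.
N ≥ 10^(10.5/10) = 11.220, so N = 12.

12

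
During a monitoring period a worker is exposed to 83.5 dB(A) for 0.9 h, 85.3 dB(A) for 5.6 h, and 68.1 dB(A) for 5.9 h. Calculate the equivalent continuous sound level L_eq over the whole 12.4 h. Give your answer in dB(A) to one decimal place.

82.4 dB(A)

L_eq = 10·log₁₀[(1/T)·Σ tᵢ·10^(Lᵢ/10)] with T = 12.4 h.
Σ tᵢ·10^(Lᵢ/10) = 0.9·10^(83.5/10) + 5.6·10^(85.3/10) + 5.9·10^(68.1/10) = 2.137e+09.
L_eq = 10·log₁₀(2.137e+09/12.4) = 82.36 dB(A).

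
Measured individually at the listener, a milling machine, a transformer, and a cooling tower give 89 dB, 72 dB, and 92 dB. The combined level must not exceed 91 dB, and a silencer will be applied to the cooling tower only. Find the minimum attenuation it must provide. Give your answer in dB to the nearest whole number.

Fixed contribution from the other sources: Σ 10^(L/10) = 10^(89/10) + 10^(72/10) = 8.102e+08 (89.09 dB).
To meet 91 dB overall, the treated cooling tower may contribute at most 10^(91/10) − 8.102e+08 = 4.487e+08, i.e. 86.52 dB.
Required insertion loss = 92 − 86.52 = 5.48 dB.

5 dB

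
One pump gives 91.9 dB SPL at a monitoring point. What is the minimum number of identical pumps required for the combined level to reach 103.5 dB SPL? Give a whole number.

Need L₁ + 10·log₁₀ N ≥ 103.5, i.e. log₁₀ N ≥ 1.16.
N ≥ 10^(11.6/10) = 14.454, so N = 15.

15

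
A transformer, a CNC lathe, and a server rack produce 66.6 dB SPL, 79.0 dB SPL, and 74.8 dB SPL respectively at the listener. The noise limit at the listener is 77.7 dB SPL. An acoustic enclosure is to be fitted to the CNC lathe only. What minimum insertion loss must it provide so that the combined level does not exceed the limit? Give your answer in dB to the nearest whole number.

5 dB

Fixed contribution from the other sources: Σ 10^(L/10) = 10^(66.6/10) + 10^(74.8/10) = 3.477e+07 (75.41 dB SPL).
To meet 77.7 dB SPL overall, the treated CNC lathe may contribute at most 10^(77.7/10) − 3.477e+07 = 2.411e+07, i.e. 73.82 dB SPL.
So the CNC lathe must be reduced from 79.0 to 73.82 dB SPL: IL = 5.18 dB.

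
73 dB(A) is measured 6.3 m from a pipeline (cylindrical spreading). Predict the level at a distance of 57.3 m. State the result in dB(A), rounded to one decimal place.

Line-source attenuation: ΔL = 10·log₁₀(r₂/r₁) = 10·log₁₀(57.3/6.3) = 9.588 dB.
L₂ = 73 − 10·log₁₀(57.3/6.3) = 73 − 9.588 = 63.41 dB(A).

63.4 dB(A)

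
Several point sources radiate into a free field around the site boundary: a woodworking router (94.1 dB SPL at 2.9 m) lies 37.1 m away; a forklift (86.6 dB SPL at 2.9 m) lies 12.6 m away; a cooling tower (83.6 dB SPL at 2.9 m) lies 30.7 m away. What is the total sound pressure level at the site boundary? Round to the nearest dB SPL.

Apply inverse-square spreading to bring every level to the receiver, then sum 10^(L/10).
woodworking router: 94.1 − 20·log₁₀(37.1/2.9) = 94.1 − 22.14 = 71.96 dB SPL.
forklift: 86.6 − 20·log₁₀(12.6/2.9) = 86.6 − 12.76 = 73.84 dB SPL.
cooling tower: 83.6 − 20·log₁₀(30.7/2.9) = 83.6 − 20.49 = 63.11 dB SPL.
Σ 10^(L/10) = 4.196e+07 → L_total = 10·log₁₀(4.196e+07) = 76.23 dB SPL.

76 dB SPL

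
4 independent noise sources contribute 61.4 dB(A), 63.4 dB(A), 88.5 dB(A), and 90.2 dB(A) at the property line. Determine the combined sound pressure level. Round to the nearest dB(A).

For uncorrelated sources the intensities add, so convert each level to linear form, sum, and take 10·log₁₀ of the total.
Σ 10^(L/10) = 10^(61.4/10) + 10^(63.4/10) + 10^(88.5/10) + 10^(90.2/10) = 1.759e+09.
L_total = 10·log₁₀(1.759e+09) = 92.45 dB(A).

92 dB(A)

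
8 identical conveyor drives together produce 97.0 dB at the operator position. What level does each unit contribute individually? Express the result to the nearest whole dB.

88 dB

8 equal contributions raise the level by 10·log₁₀ 8 = 9.031 dB, so each unit alone gives 97.0 − 9.031.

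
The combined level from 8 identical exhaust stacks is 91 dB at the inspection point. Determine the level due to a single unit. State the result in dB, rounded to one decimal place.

Dividing the total intensity by 8 lowers the level by 10·log₁₀ 8 = 9.031 dB: L₁ = 91 − 9.031.

82.0 dB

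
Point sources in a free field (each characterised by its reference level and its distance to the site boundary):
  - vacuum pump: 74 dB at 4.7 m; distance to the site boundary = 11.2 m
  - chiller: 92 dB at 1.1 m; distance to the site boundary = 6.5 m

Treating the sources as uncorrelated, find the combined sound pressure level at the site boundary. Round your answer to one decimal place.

Apply inverse-square spreading to bring every level to the receiver, then sum 10^(L/10).
vacuum pump: 74 − 20·log₁₀(11.2/4.7) = 74 − 7.54 = 66.46 dB.
chiller: 92 − 20·log₁₀(6.5/1.1) = 92 − 15.43 = 76.57 dB.
Σ 10^(L/10) = 4.981e+07 → L_total = 10·log₁₀(4.981e+07) = 76.97 dB.

77.0 dB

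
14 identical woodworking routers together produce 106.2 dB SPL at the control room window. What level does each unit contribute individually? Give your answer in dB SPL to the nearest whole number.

95 dB SPL

Dividing the total intensity by 14 lowers the level by 10·log₁₀ 14 = 11.461 dB: L₁ = 106.2 − 11.461.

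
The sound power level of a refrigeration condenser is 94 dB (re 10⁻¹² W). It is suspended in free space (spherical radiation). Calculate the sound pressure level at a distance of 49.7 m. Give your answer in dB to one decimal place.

49.1 dB

Free-field spherical radiation: L_p = L_w − 10·log₁₀(4π·r²), r = 49.7 m.
4π·r² = 3.104e+04 m², 10·log₁₀ of that is 44.919 dB.
L_p = 94 − 44.919 = 49.08 dB.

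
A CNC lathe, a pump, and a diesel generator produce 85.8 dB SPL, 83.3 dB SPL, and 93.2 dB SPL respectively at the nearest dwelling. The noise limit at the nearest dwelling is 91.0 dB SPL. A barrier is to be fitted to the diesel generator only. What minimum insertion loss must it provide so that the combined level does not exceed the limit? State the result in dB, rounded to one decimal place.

5.0 dB

The untreated sources together contribute 10^(85.8/10) + 10^(83.3/10) = 5.940e+08, i.e. 87.74 dB SPL.
To meet 91.0 dB SPL overall, the treated diesel generator may contribute at most 10^(91.0/10) − 5.940e+08 = 6.649e+08, i.e. 88.23 dB SPL.
So the diesel generator must be reduced from 93.2 to 88.23 dB SPL: IL = 4.97 dB.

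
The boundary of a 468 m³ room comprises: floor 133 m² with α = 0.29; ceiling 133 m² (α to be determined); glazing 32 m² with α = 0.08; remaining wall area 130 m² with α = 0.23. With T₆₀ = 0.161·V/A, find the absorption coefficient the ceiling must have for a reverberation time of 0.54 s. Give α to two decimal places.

From T₆₀ = 0.161·V/A, the target T₆₀ = 0.54 s needs A = 0.161·468/0.54 = 139.53 m².
Absorption from the other surfaces = 133·0.29 + 32·0.08 + 130·0.23 = 71.03 m², so the ceiling must supply 68.50 m² over 133 m².
α = 68.50/133 = 0.515.

0.52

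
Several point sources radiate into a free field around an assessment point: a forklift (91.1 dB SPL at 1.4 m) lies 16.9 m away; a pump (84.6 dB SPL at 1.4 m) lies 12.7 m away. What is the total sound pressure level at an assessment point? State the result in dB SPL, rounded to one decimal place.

Propagate each source to the receiver with L = L_ref − 20·log₁₀(r/r_ref), then add intensities.
forklift: 91.1 − 20·log₁₀(16.9/1.4) = 91.1 − 21.64 = 69.46 dB SPL.
pump: 84.6 − 20·log₁₀(12.7/1.4) = 84.6 − 19.15 = 65.45 dB SPL.
Σ 10^(L/10) = 1.235e+07 → L_total = 10·log₁₀(1.235e+07) = 70.92 dB SPL.

70.9 dB SPL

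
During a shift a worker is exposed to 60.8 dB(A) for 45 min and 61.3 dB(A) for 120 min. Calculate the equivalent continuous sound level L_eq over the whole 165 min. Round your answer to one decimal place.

L_eq = 10·log₁₀[(1/T)·Σ tᵢ·10^(Lᵢ/10)] with T = 165 min.
Σ tᵢ·10^(Lᵢ/10) = 45·10^(60.8/10) + 120·10^(61.3/10) = 2.160e+08.
L_eq = 10·log₁₀(2.160e+08/165) = 61.17 dB(A).

61.2 dB(A)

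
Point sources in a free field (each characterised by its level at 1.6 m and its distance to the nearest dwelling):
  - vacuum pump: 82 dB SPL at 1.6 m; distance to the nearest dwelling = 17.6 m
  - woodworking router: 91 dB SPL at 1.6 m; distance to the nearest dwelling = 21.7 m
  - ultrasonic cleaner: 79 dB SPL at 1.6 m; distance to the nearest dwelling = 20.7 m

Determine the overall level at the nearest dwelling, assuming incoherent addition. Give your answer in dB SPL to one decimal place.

69.4 dB SPL

Apply inverse-square spreading to bring every level to the receiver, then sum 10^(L/10).
vacuum pump: 82 − 20·log₁₀(17.6/1.6) = 82 − 20.83 = 61.17 dB SPL.
woodworking router: 91 − 20·log₁₀(21.7/1.6) = 91 − 22.65 = 68.35 dB SPL.
ultrasonic cleaner: 79 − 20·log₁₀(20.7/1.6) = 79 − 22.24 = 56.76 dB SPL.
Σ 10^(L/10) = 8.629e+06 → L_total = 10·log₁₀(8.629e+06) = 69.36 dB SPL.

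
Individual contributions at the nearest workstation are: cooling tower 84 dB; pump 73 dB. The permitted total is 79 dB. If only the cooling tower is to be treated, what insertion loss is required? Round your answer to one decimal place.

The untreated sources together contribute 10^(73/10) = 1.995e+07, i.e. 73.00 dB.
To meet 79 dB overall, the treated cooling tower may contribute at most 10^(79/10) − 1.995e+07 = 5.948e+07, i.e. 77.74 dB.
So the cooling tower must be reduced from 84 to 77.74 dB: IL = 6.26 dB.

6.3 dB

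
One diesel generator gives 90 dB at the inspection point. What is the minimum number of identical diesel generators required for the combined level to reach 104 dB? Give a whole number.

26

Need L₁ + 10·log₁₀ N ≥ 104, i.e. log₁₀ N ≥ 1.40.
N ≥ 10^(14.0/10) = 25.119, so N = 26.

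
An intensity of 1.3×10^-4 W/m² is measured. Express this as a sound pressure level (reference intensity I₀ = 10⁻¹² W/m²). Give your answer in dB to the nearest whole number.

81 dB

L = 10·log₁₀(I/I₀) = 10·log₁₀(1.3×10^-4/10⁻¹²) = 10·log₁₀(1.3×10^8).
L = 10·(0.1139 + 8) = 81.14 dB.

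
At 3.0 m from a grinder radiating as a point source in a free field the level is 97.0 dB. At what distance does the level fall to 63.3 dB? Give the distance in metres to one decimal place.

145.3 m

Point-source spreading drops the level by 20·log₁₀(r₂/r₁); inverting, r₂/r₁ = 10^(ΔL/20).
r₂ = 3.0·10^((97.0−63.3)/20) = 3.0·10^(33.7/20) = 145.25 m.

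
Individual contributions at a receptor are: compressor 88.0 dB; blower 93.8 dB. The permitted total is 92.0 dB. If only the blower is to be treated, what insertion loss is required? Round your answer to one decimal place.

The untreated sources together contribute 10^(88.0/10) = 6.310e+08, i.e. 88.00 dB.
To meet 92.0 dB overall, the treated blower may contribute at most 10^(92.0/10) − 6.310e+08 = 9.539e+08, i.e. 89.80 dB.
Required insertion loss = 93.8 − 89.80 = 4.00 dB.

4.0 dB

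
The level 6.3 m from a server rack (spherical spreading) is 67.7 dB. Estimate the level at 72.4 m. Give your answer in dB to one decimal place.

For a point source, L₂ = L₁ − 20·log₁₀(r₂/r₁).
L₂ = 67.7 − 20·log₁₀(72.4/6.3) = 67.7 − 21.208 = 46.49 dB.

46.5 dB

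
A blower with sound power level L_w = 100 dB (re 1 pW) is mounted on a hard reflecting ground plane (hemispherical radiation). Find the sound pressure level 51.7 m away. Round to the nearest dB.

L_p = L_w − 10·log₁₀(2π·r²) with r = 51.7 m.
2π·r² = 1.679e+04 m², 10·log₁₀ of that is 42.252 dB.
L_p = 100 − 42.252 = 57.75 dB.

58 dB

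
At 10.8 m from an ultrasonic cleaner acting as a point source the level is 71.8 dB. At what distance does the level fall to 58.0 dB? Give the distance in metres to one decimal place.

52.9 m

The 13.8 dB drop corresponds to a distance ratio of 10^(13.8/20) for a point source.
r₂ = 10.8·10^((71.8−58.0)/20) = 10.8·10^(13.8/20) = 52.90 m.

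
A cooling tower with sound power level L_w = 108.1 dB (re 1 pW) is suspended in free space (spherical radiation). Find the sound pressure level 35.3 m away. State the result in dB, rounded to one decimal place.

Free-field spherical radiation: L_p = L_w − 10·log₁₀(4π·r²), r = 35.3 m.
4π·r² = 1.566e+04 m², 10·log₁₀ of that is 41.948 dB.
L_p = 108.1 − 41.948 = 66.15 dB.

66.2 dB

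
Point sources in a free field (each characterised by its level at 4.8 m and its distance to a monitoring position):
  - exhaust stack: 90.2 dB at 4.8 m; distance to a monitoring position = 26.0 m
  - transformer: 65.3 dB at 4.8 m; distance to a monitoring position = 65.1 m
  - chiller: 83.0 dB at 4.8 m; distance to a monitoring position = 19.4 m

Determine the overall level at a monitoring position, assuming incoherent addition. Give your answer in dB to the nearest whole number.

First find each source's level at the receiver (point-source: −20·log₁₀(r/r_ref)), then combine on an intensity basis.
exhaust stack: 90.2 − 20·log₁₀(26.0/4.8) = 90.2 − 14.67 = 75.53 dB.
transformer: 65.3 − 20·log₁₀(65.1/4.8) = 65.3 − 22.65 = 42.65 dB.
chiller: 83.0 − 20·log₁₀(19.4/4.8) = 83.0 − 12.13 = 70.87 dB.
Σ 10^(L/10) = 4.792e+07 → L_total = 10·log₁₀(4.792e+07) = 76.81 dB.

77 dB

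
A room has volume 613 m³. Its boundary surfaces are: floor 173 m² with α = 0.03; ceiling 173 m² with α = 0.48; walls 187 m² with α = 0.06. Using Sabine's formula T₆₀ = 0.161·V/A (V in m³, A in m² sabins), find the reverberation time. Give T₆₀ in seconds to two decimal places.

Total absorption A = 173·0.03 + 173·0.48 + 187·0.06 = 99.45 m² sabins.
T₆₀ = 0.161 × 613 / 99.45 = 0.992 s.

0.99 s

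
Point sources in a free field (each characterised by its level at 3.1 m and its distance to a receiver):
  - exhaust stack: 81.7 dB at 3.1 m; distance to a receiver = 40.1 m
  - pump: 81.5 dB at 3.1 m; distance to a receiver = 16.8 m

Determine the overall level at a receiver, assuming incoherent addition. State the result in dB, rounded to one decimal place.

67.6 dB

Propagate each source to the receiver with L = L_ref − 20·log₁₀(r/r_ref), then add intensities.
exhaust stack: 81.7 − 20·log₁₀(40.1/3.1) = 81.7 − 22.24 = 59.46 dB.
pump: 81.5 − 20·log₁₀(16.8/3.1) = 81.5 − 14.68 = 66.82 dB.
Σ 10^(L/10) = 5.694e+06 → L_total = 10·log₁₀(5.694e+06) = 67.55 dB.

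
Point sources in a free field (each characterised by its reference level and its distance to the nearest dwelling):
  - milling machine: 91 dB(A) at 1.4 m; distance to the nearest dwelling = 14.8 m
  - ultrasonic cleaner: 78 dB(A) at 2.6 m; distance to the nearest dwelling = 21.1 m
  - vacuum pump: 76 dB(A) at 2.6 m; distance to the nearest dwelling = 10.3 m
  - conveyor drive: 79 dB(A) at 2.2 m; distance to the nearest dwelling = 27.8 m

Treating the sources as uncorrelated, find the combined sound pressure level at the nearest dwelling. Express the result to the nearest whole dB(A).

72 dB(A)

Apply inverse-square spreading to bring every level to the receiver, then sum 10^(L/10).
milling machine: 91 − 20·log₁₀(14.8/1.4) = 91 − 20.48 = 70.52 dB(A).
ultrasonic cleaner: 78 − 20·log₁₀(21.1/2.6) = 78 − 18.19 = 59.81 dB(A).
vacuum pump: 76 − 20·log₁₀(10.3/2.6) = 76 − 11.96 = 64.04 dB(A).
conveyor drive: 79 − 20·log₁₀(27.8/2.2) = 79 − 22.03 = 56.97 dB(A).
Σ 10^(L/10) = 1.526e+07 → L_total = 10·log₁₀(1.526e+07) = 71.83 dB(A).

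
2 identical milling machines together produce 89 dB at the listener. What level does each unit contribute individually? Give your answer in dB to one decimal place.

2 equal contributions raise the level by 10·log₁₀ 2 = 3.010 dB, so each unit alone gives 89 − 3.010.

86.0 dB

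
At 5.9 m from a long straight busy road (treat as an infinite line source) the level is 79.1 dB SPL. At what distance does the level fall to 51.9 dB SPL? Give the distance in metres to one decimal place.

Line-source spreading drops the level by 10·log₁₀(r₂/r₁); inverting, r₂/r₁ = 10^(ΔL/10).
r₂ = 5.9·10^((79.1−51.9)/10) = 5.9·10^(27.2/10) = 3096.36 m.

3096.4 m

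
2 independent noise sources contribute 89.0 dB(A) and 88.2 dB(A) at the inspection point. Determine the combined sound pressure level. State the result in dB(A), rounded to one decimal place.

91.6 dB(A)

For uncorrelated sources the intensities add, so convert each level to linear form, sum, and take 10·log₁₀ of the total.
Σ 10^(L/10) = 10^(89.0/10) + 10^(88.2/10) = 1.455e+09.
L_total = 10·log₁₀(1.455e+09) = 91.63 dB(A).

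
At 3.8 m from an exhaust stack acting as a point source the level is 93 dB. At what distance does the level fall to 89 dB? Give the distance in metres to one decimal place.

The 4.0 dB drop corresponds to a distance ratio of 10^(4.0/20) for a point source.
r₂ = 3.8·10^((93−89)/20) = 3.8·10^(4.0/20) = 6.02 m.

6.0 m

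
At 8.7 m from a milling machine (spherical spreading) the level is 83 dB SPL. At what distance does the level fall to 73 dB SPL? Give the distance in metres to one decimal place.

27.5 m

The 10.0 dB drop corresponds to a distance ratio of 10^(10.0/20) for a point source.
r₂ = 8.7·10^((83−73)/20) = 8.7·10^(10.0/20) = 27.51 m.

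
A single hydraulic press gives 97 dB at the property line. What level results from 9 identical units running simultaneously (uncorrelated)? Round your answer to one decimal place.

With 9 equal, uncorrelated contributions the intensity is 9× that of one unit, giving a rise of 10·log₁₀ 9.
L_total = 97 + 10·log₁₀(9) = 97 + 9.542 = 106.54 dB.

106.5 dB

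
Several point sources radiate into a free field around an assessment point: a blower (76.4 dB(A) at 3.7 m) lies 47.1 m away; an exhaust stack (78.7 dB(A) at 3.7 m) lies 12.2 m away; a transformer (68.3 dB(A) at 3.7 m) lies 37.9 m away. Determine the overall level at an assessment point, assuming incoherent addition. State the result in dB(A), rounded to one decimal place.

68.5 dB(A)

First find each source's level at the receiver (point-source: −20·log₁₀(r/r_ref)), then combine on an intensity basis.
blower: 76.4 − 20·log₁₀(47.1/3.7) = 76.4 − 22.10 = 54.30 dB(A).
exhaust stack: 78.7 − 20·log₁₀(12.2/3.7) = 78.7 − 10.36 = 68.34 dB(A).
transformer: 68.3 − 20·log₁₀(37.9/3.7) = 68.3 − 20.21 = 48.09 dB(A).
Σ 10^(L/10) = 7.152e+06 → L_total = 10·log₁₀(7.152e+06) = 68.54 dB(A).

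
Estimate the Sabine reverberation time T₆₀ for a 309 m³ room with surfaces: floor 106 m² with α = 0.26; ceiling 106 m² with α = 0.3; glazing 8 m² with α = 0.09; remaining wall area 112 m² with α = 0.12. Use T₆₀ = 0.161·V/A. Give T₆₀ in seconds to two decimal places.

Summing Sᵢαᵢ: 106·0.26 + 106·0.3 + 8·0.09 + 112·0.12 = 73.52 m².
T₆₀ = 0.161 × 309 / 73.52 = 0.677 s.

0.68 s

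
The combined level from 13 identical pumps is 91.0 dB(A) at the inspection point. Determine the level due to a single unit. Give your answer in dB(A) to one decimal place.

13 equal contributions raise the level by 10·log₁₀ 13 = 11.139 dB, so each unit alone gives 91.0 − 11.139.

79.9 dB(A)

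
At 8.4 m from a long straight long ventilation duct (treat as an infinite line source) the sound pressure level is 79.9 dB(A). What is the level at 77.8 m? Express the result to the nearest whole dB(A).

Cylindrical spreading from a line source gives a 10·log₁₀(r₂/r₁) drop.
L₂ = 79.9 − 10·log₁₀(77.8/8.4) = 79.9 − 9.667 = 70.23 dB(A).

70 dB(A)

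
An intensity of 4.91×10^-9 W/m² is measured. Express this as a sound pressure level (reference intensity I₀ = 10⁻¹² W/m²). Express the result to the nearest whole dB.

37 dB

Dividing by I₀ shifts the exponent by 12: I/I₀ = 4.91×10^3.
L = 10·(0.6911 + 3) = 36.91 dB.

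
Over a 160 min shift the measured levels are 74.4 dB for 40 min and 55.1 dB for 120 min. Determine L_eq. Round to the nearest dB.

69 dB

The energy average is taken in the linear domain: L_eq = 10·log₁₀[(Σ tᵢ·10^(Lᵢ/10))/T], T = 160 min.
Σ tᵢ·10^(Lᵢ/10) = 40·10^(74.4/10) + 120·10^(55.1/10) = 1.141e+09.
L_eq = 10·log₁₀(1.141e+09/160) = 68.53 dB.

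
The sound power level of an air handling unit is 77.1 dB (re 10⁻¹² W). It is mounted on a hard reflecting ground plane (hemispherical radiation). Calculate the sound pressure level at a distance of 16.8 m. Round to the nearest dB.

L_p = L_w − 10·log₁₀(2π·r²) with r = 16.8 m.
2π·r² = 1773 m², 10·log₁₀ of that is 32.488 dB.
L_p = 77.1 − 32.488 = 44.61 dB.

45 dB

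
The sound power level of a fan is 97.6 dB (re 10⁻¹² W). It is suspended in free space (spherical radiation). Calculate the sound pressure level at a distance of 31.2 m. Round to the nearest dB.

L_p = L_w − 10·log₁₀(4π·r²) with r = 31.2 m.
4π·r² = 1.223e+04 m², 10·log₁₀ of that is 40.875 dB.
L_p = 97.6 − 40.875 = 56.72 dB.

57 dB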